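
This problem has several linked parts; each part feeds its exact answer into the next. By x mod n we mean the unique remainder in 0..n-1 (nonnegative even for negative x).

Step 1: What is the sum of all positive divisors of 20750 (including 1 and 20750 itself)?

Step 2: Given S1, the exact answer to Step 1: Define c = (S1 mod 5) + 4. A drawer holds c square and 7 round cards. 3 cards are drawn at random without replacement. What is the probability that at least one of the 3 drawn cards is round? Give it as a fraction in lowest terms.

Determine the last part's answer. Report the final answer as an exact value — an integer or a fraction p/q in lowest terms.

133/143

Step 1: 20750 = 2 * 5^3 * 83; sigma = (1 + 2) * (1 + 5 + 25 + 125) * (1 + 83) = 3 * 156 * 84 = 39312; answer 39312
Step 2: S1 = 39312; c = 6; total draws C(13,3) = 286; complement C(6,3) = 20; favorable 286 - 20 = 266; P = 133/143; answer 133/143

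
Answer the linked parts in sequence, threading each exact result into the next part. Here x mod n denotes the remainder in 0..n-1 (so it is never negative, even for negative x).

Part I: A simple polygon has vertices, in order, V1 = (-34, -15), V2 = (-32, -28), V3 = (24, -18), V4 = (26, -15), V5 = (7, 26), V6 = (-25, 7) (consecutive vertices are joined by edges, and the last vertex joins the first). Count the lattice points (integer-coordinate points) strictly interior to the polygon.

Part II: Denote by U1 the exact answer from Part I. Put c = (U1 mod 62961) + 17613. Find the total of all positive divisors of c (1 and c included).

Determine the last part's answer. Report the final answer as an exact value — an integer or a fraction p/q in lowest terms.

Part I: cross terms: (-34*-28 - -32*-15)=472, (-32*-18 - 24*-28)=1248, (24*-15 - 26*-18)=108, (26*26 - 7*-15)=781, (7*7 - -25*26)=699, (-25*-15 - -34*7)=613; twice the area = |3921| = 3921; area = 3921/2; boundary points = 1 + 2 + 1 + 1 + 1 + 1 = 7; strictly interior points = area - boundary/2 + 1 = 1958; answer 1958
Part II: U1 = 1958; c = 19571; 19571 is prime, so its only divisors are 1 and 19571; sigma = 1 + 19571 = 19572; answer 19572

19572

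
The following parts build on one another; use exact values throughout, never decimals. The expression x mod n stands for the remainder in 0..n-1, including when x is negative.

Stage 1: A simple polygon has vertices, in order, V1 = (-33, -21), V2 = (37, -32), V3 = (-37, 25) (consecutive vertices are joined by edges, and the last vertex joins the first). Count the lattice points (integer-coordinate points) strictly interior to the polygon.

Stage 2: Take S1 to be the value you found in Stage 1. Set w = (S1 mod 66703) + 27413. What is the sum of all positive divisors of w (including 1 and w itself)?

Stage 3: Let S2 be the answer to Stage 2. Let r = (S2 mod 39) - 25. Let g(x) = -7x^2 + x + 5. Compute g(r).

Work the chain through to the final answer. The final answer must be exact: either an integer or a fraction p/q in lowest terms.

-4395

Stage 1: cross terms: (-33*-32 - 37*-21)=1833, (37*25 - -37*-32)=-259, (-37*-21 - -33*25)=1602; twice the area = |3176| = 3176; area = 1588; boundary points = 1 + 1 + 2 = 4; strictly interior points = area - boundary/2 + 1 = 1587; answer 1587
Stage 2: S1 = 1587; w = 29000; 29000 = 2^3 * 5^3 * 29; sigma = (1 + 2 + 4 + 8) * (1 + 5 + 25 + 125) * (1 + 29) = 15 * 156 * 30 = 70200; answer 70200
Stage 3: S2 = 70200; r = -25; -7*(-25)^2 + 1*(-25)^1 + 5 = (-4375) + (-25) + (5) = -4395; answer -4395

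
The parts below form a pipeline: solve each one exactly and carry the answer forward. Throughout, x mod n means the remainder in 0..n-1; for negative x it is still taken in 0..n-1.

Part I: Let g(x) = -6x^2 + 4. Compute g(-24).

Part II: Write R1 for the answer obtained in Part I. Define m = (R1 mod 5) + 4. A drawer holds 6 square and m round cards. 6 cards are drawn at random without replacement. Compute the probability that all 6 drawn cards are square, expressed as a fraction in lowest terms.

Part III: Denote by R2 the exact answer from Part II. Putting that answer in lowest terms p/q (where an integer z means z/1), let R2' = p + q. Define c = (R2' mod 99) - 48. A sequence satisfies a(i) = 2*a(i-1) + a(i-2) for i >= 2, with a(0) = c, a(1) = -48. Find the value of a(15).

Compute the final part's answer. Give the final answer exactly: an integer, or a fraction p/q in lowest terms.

Part I: -6*(-24)^2 + 4 = (-3456) + (4) = -3452; answer -3452
Part II: R1 = -3452; m = 7; total draws C(13,6) = 1716; favorable C(6,6) = 1; P = 1/1716; answer 1/1716
Part III: R2 = 1/1716; threaded value p + q = 1717; c = -14; a(2) = 2*(-48) + 1*(-14) = -110; iterating: a(2)=-110, a(3)=-268, a(4)=-646, a(5)=-1560, a(6)=-3766, a(7)=-9092, a(8)=-21950, a(9)=-52992, a(10)=-127934, a(11)=-308860, a(12)=-745654, a(13)=-1800168, a(14)=-4345990, a(15)=-10492148; answer -10492148

-10492148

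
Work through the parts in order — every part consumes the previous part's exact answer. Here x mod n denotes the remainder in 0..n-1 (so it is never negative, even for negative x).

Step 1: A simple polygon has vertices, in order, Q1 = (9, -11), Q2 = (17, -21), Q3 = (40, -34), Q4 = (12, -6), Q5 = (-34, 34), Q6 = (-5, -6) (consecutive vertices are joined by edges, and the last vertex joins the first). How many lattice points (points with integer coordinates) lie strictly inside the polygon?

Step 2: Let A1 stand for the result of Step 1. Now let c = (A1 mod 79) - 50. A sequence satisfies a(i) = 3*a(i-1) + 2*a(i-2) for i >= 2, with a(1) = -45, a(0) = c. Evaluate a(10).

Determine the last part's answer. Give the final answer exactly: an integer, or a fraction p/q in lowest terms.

Step 1: cross terms: (9*-21 - 17*-11)=-2, (17*-34 - 40*-21)=262, (40*-6 - 12*-34)=168, (12*34 - -34*-6)=204, (-34*-6 - -5*34)=374, (-5*-11 - 9*-6)=109; twice the area = |1115| = 1115; area = 1115/2; boundary points = 2 + 1 + 28 + 2 + 1 + 1 = 35; strictly interior points = area - boundary/2 + 1 = 541; answer 541
Step 2: A1 = 541; c = 17; a(2) = 3*(-45) + 2*(17) = -101; iterating: a(2)=-101, a(3)=-393, a(4)=-1381, a(5)=-4929, a(6)=-17549, a(7)=-62505, a(8)=-222613, a(9)=-792849, a(10)=-2823773; answer -2823773

-2823773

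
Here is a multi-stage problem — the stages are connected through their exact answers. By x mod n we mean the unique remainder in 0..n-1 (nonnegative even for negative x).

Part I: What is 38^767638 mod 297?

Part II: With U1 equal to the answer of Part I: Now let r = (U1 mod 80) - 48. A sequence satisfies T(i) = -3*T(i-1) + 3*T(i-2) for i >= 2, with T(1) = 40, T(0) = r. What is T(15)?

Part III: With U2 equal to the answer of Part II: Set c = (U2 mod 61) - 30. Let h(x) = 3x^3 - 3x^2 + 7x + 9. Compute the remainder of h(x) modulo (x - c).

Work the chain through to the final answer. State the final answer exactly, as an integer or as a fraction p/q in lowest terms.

-15716

Part I: squarings mod 297: 38^1=38, 38^2=256, 38^4=196, 38^8=103, 38^16=214, 38^32=58, 38^64=97, 38^128=202, 38^256=115, 38^512=157, 38^1024=295, 38^2048=4, 38^4096=16, 38^8192=256, 38^16384=196, 38^32768=103, 38^65536=214, 38^131072=58, 38^262144=97, 38^524288=202; 38^767638 = 38^2 * 38^4 * 38^16 * 38^128 * 38^512 * 38^1024 * 38^4096 * 38^8192 * 38^32768 * 38^65536 * 38^131072 * 38^524288 = 70 (mod 297); answer 70
Part II: U1 = 70; r = 22; T(2) = -3*(40) + 3*(22) = -54; iterating: T(2)=-54, T(3)=282, T(4)=-1008, T(5)=3870, T(6)=-14634, T(7)=55512, T(8)=-210438, T(9)=797850, T(10)=-3024864, T(11)=11468142, T(12)=-43479018, T(13)=164841480, T(14)=-624961494, T(15)=2369408922; answer 2369408922
Part III: U2 = 2369408922; c = -17; remainder = value at the root: 3*(-17)^3 - 3*(-17)^2 + 7*(-17)^1 + 9 = (-14739) + (-867) + (-119) + (9) = -15716; answer -15716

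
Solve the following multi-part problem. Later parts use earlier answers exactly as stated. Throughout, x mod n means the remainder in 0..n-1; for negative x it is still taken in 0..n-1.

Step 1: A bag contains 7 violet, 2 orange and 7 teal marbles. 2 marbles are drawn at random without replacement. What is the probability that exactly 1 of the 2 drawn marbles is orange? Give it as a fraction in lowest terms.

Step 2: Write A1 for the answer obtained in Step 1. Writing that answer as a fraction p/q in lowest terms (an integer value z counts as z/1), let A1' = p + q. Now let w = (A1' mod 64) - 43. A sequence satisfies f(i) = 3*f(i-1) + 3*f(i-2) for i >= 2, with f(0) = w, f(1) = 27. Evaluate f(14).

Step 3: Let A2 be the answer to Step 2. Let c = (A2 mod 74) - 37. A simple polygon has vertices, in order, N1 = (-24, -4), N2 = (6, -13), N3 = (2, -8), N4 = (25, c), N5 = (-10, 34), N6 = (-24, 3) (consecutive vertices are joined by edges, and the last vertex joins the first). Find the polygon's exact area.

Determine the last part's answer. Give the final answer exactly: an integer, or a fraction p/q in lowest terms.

955

Step 1: total draws C(16,2) = 120; favorable C(2,1)*C(14,1) = 28; P = 7/30; answer 7/30
Step 2: A1 = 7/30; threaded value p + q = 37; w = -6; f(2) = 3*(27) + 3*(-6) = 63; iterating: f(2)=63, f(3)=270, f(4)=999, f(5)=3807, f(6)=14418, f(7)=54675, f(8)=207279, f(9)=785862, f(10)=2979423, f(11)=11295855, f(12)=42825834, f(13)=162365067, f(14)=615572703; answer 615572703
Step 3: A2 = 615572703; c = -34; cross terms: (-24*-13 - 6*-4)=336, (6*-8 - 2*-13)=-22, (2*-34 - 25*-8)=132, (25*34 - -10*-34)=510, (-10*3 - -24*34)=786, (-24*-4 - -24*3)=168; twice the area = |1910| = 1910; area = 955; answer 955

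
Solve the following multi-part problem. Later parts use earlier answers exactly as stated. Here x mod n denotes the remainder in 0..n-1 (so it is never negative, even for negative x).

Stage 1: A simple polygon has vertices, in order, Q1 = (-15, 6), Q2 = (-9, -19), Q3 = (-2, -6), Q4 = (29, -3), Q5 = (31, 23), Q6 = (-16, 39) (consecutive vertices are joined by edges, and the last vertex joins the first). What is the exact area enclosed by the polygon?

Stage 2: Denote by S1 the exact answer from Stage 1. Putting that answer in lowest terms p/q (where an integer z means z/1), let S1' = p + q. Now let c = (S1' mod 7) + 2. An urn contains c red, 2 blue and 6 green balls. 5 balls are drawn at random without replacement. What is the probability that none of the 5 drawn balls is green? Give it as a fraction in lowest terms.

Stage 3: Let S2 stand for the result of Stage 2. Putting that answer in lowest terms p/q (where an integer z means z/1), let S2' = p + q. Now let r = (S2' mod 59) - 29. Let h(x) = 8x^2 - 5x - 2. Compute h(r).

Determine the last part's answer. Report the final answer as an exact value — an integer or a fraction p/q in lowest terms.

Stage 1: cross terms: (-15*-19 - -9*6)=339, (-9*-6 - -2*-19)=16, (-2*-3 - 29*-6)=180, (29*23 - 31*-3)=760, (31*39 - -16*23)=1577, (-16*6 - -15*39)=489; twice the area = |3361| = 3361; area = 3361/2; answer 3361/2
Stage 2: S1 = 3361/2; threaded value p + q = 3363; c = 5; total draws C(13,5) = 1287; favorable C(7,5) = 21; P = 7/429; answer 7/429
Stage 3: S2 = 7/429; threaded value p + q = 436; r = -6; 8*(-6)^2 - 5*(-6)^1 - 2 = (288) + (30) + (-2) = 316; answer 316

316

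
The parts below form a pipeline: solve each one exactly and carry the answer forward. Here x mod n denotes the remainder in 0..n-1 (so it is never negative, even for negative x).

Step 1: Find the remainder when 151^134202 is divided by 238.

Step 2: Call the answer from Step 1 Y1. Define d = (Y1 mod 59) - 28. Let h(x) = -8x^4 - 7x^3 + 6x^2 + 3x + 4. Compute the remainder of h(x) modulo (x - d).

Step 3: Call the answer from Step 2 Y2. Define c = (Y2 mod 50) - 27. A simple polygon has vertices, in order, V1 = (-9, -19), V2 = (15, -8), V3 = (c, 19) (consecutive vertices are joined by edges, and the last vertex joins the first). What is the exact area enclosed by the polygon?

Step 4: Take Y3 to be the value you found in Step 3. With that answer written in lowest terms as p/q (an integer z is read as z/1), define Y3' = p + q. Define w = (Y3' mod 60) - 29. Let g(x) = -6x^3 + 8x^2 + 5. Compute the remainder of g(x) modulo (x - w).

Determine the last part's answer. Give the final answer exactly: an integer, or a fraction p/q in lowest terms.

Step 1: squarings mod 238: 151^1=151, 151^2=191, 151^4=67, 151^8=205, 151^16=137, 151^32=205, 151^64=137, 151^128=205, 151^256=137, 151^512=205, 151^1024=137, 151^2048=205, 151^4096=137, 151^8192=205, 151^16384=137, 151^32768=205, 151^65536=137, 151^131072=205; 151^134202 = 151^2 * 151^8 * 151^16 * 151^32 * 151^1024 * 151^2048 * 151^131072 = 225 (mod 238); answer 225
Step 2: Y1 = 225; d = 20; remainder = value at the root: -8*(20)^4 - 7*(20)^3 + 6*(20)^2 + 3*(20)^1 + 4 = (-1280000) + (-56000) + (2400) + (60) + (4) = -1333536; answer -1333536
Step 3: Y2 = -1333536; c = -13; cross terms: (-9*-8 - 15*-19)=357, (15*19 - -13*-8)=181, (-13*-19 - -9*19)=418; twice the area = |956| = 956; area = 478; answer 478
Step 4: Y3 = 478; threaded value p + q = 479; w = 30; remainder = value at the root: -6*(30)^3 + 8*(30)^2 + 5 = (-162000) + (7200) + (5) = -154795; answer -154795

-154795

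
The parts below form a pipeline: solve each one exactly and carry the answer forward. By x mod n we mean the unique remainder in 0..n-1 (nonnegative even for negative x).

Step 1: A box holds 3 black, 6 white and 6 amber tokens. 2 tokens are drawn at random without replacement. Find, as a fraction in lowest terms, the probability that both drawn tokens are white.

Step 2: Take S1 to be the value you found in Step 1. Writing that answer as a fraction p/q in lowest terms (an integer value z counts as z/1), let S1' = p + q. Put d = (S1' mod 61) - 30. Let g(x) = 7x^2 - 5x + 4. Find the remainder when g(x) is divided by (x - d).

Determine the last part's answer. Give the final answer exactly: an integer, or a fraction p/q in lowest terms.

Step 1: total draws C(15,2) = 105; favorable C(6,2) = 15; P = 1/7; answer 1/7
Step 2: S1 = 1/7; threaded value p + q = 8; d = -22; remainder = value at the root: 7*(-22)^2 - 5*(-22)^1 + 4 = (3388) + (110) + (4) = 3502; answer 3502

3502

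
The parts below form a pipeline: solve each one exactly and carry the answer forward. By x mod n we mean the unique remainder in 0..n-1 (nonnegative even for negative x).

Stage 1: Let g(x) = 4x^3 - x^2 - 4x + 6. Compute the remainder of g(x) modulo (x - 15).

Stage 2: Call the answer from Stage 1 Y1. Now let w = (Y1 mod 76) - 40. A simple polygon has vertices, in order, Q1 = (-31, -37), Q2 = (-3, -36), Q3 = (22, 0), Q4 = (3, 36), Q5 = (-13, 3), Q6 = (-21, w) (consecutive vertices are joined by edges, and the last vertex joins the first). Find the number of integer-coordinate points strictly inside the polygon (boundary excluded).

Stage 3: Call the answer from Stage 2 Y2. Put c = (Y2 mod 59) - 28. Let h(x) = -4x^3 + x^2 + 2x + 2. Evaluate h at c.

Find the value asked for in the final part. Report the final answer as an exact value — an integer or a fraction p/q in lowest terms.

79409

Stage 1: remainder = value at the root: 4*(15)^3 - 1*(15)^2 - 4*(15)^1 + 6 = (13500) + (-225) + (-60) + (6) = 13221; answer 13221
Stage 2: Y1 = 13221; w = 33; cross terms: (-31*-36 - -3*-37)=1005, (-3*0 - 22*-36)=792, (22*36 - 3*0)=792, (3*3 - -13*36)=477, (-13*33 - -21*3)=-366, (-21*-37 - -31*33)=1800; twice the area = |4500| = 4500; area = 2250; boundary points = 1 + 1 + 1 + 1 + 2 + 10 = 16; strictly interior points = area - boundary/2 + 1 = 2243; answer 2243
Stage 3: Y2 = 2243; c = -27; -4*(-27)^3 + 1*(-27)^2 + 2*(-27)^1 + 2 = (78732) + (729) + (-54) + (2) = 79409; answer 79409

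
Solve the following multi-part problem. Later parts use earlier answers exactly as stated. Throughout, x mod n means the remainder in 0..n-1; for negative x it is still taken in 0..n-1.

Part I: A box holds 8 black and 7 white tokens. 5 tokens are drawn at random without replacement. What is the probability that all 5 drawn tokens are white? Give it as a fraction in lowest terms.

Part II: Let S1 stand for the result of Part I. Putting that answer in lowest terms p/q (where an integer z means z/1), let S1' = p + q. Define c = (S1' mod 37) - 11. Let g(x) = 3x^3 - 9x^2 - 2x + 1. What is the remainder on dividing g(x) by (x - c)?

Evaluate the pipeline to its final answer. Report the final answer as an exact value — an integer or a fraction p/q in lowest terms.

Part I: total draws C(15,5) = 3003; favorable C(7,5) = 21; P = 1/143; answer 1/143
Part II: S1 = 1/143; threaded value p + q = 144; c = 22; remainder = value at the root: 3*(22)^3 - 9*(22)^2 - 2*(22)^1 + 1 = (31944) + (-4356) + (-44) + (1) = 27545; answer 27545

27545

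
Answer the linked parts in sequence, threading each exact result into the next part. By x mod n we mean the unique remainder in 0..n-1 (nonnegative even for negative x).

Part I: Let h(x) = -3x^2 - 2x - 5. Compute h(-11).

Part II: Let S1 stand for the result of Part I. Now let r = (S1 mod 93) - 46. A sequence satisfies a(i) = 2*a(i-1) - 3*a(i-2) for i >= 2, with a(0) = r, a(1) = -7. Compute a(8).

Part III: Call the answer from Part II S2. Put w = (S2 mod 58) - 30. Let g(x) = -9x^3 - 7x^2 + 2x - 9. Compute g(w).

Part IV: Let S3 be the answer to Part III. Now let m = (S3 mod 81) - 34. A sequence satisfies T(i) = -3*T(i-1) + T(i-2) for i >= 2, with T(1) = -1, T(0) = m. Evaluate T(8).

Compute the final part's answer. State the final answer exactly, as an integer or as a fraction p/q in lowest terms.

Part I: -3*(-11)^2 - 2*(-11)^1 - 5 = (-363) + (22) + (-5) = -346; answer -346
Part II: S1 = -346; r = -20; a(2) = 2*(-7) - 3*(-20) = 46; iterating: a(2)=46, a(3)=113, a(4)=88, a(5)=-163, a(6)=-590, a(7)=-691, a(8)=388; answer 388
Part III: S2 = 388; w = 10; -9*(10)^3 - 7*(10)^2 + 2*(10)^1 - 9 = (-9000) + (-700) + (20) + (-9) = -9689; answer -9689
Part IV: S3 = -9689; m = -3; T(2) = -3*(-1) + 1*(-3) = 0; iterating: T(2)=0, T(3)=-1, T(4)=3, T(5)=-10, T(6)=33, T(7)=-109, T(8)=360; answer 360

360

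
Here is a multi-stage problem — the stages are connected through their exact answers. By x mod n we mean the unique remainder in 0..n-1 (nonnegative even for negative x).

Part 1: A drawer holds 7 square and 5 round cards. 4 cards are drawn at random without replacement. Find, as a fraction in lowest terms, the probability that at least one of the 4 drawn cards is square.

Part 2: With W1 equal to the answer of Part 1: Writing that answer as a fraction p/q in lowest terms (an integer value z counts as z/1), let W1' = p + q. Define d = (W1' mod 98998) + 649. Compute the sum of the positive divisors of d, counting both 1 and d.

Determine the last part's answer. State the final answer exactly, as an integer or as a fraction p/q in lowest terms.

Part 1: total draws C(12,4) = 495; complement C(5,4) = 5; favorable 495 - 5 = 490; P = 98/99; answer 98/99
Part 2: W1 = 98/99; threaded value p + q = 197; d = 846; 846 = 2 * 3^2 * 47; sigma = (1 + 2) * (1 + 3 + 9) * (1 + 47) = 3 * 13 * 48 = 1872; answer 1872

1872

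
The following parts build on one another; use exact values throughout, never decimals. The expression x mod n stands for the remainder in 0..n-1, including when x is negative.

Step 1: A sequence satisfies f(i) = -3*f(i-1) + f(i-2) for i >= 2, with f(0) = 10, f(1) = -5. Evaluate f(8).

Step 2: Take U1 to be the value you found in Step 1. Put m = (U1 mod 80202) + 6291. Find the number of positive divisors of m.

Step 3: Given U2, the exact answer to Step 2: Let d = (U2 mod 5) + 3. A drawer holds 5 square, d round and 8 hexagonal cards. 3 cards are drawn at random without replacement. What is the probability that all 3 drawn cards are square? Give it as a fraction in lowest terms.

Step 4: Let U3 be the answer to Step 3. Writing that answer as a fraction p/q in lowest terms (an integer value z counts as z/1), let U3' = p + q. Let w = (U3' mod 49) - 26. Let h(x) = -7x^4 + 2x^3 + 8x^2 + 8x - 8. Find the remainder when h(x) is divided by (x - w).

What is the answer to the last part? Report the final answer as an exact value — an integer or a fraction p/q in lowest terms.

-9272

Step 1: f(2) = -3*(-5) + 1*(10) = 25; iterating: f(2)=25, f(3)=-80, f(4)=265, f(5)=-875, f(6)=2890, f(7)=-9545, f(8)=31525; answer 31525
Step 2: U1 = 31525; m = 37816; 37816 = 2^3 * 29 * 163; number of divisors = (3+1) * (1+1) * (1+1) = 16; answer 16
Step 3: U2 = 16; d = 4; total draws C(17,3) = 680; favorable C(5,3) = 10; P = 1/68; answer 1/68
Step 4: U3 = 1/68; threaded value p + q = 69; w = -6; remainder = value at the root: -7*(-6)^4 + 2*(-6)^3 + 8*(-6)^2 + 8*(-6)^1 - 8 = (-9072) + (-432) + (288) + (-48) + (-8) = -9272; answer -9272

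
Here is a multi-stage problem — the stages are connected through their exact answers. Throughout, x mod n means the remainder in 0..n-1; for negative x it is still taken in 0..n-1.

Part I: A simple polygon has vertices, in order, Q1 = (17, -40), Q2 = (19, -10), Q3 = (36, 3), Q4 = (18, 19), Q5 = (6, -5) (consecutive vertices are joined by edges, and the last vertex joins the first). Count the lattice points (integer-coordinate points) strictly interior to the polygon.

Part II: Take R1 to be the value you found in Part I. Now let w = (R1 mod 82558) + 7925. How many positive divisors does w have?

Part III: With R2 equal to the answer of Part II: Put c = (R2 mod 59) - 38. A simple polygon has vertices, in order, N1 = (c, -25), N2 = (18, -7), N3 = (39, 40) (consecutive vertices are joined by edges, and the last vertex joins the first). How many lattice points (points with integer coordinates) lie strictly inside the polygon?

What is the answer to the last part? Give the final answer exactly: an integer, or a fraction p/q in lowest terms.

Part I: cross terms: (17*-10 - 19*-40)=590, (19*3 - 36*-10)=417, (36*19 - 18*3)=630, (18*-5 - 6*19)=-204, (6*-40 - 17*-5)=-155; twice the area = |1278| = 1278; area = 639; boundary points = 2 + 1 + 2 + 12 + 1 = 18; strictly interior points = area - boundary/2 + 1 = 631; answer 631
Part II: R1 = 631; w = 8556; 8556 = 2^2 * 3 * 23 * 31; number of divisors = (2+1) * (1+1) * (1+1) * (1+1) = 24; answer 24
Part III: R2 = 24; c = -14; cross terms: (-14*-7 - 18*-25)=548, (18*40 - 39*-7)=993, (39*-25 - -14*40)=-415; twice the area = |1126| = 1126; area = 563; boundary points = 2 + 1 + 1 = 4; strictly interior points = area - boundary/2 + 1 = 562; answer 562

562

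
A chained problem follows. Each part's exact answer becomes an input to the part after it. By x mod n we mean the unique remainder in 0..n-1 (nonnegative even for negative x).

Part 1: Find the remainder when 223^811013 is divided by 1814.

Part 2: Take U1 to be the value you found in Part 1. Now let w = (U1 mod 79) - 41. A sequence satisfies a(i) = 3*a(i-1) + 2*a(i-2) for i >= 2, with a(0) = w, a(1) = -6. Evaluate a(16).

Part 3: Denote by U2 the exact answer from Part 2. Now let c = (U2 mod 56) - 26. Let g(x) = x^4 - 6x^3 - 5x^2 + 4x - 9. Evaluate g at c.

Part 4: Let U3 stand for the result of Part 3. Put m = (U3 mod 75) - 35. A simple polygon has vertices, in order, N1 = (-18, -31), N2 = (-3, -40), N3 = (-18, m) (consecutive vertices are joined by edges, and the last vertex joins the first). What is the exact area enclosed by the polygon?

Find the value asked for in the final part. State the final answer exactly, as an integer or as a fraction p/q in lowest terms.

360

Part 1: squarings mod 1814: 223^1=223, 223^2=751, 223^4=1661, 223^8=1641, 223^16=905, 223^32=911, 223^64=923, 223^128=1163, 223^256=1139, 223^512=311, 223^1024=579, 223^2048=1465, 223^4096=263, 223^8192=237, 223^16384=1749, 223^32768=597, 223^65536=865, 223^131072=857, 223^262144=1593, 223^524288=1677; 223^811013 = 223^1 * 223^4 * 223^8192 * 223^16384 * 223^262144 * 223^524288 = 197 (mod 1814); answer 197
Part 2: U1 = 197; w = -2; a(2) = 3*(-6) + 2*(-2) = -22; iterating: a(2)=-22, a(3)=-78, a(4)=-278, a(5)=-990, a(6)=-3526, a(7)=-12558, a(8)=-44726, a(9)=-159294, a(10)=-567334, a(11)=-2020590, a(12)=-7196438, a(13)=-25630494, a(14)=-91284358, a(15)=-325114062, a(16)=-1157910902; answer -1157910902
Part 3: U2 = -1157910902; c = 8; 1*(8)^4 - 6*(8)^3 - 5*(8)^2 + 4*(8)^1 - 9 = (4096) + (-3072) + (-320) + (32) + (-9) = 727; answer 727
Part 4: U3 = 727; m = 17; cross terms: (-18*-40 - -3*-31)=627, (-3*17 - -18*-40)=-771, (-18*-31 - -18*17)=864; twice the area = |720| = 720; area = 360; answer 360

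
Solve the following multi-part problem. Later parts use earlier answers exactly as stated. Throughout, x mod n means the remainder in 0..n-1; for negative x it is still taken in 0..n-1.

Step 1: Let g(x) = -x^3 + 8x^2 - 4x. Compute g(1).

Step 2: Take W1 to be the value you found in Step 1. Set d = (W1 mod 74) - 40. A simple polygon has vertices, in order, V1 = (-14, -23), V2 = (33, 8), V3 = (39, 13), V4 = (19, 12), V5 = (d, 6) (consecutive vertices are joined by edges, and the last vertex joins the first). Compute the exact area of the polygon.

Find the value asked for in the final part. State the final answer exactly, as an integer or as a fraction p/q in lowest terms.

1239

Step 1: -1*(1)^3 + 8*(1)^2 - 4*(1)^1 = (-1) + (8) + (-4) = 3; answer 3
Step 2: W1 = 3; d = -37; cross terms: (-14*8 - 33*-23)=647, (33*13 - 39*8)=117, (39*12 - 19*13)=221, (19*6 - -37*12)=558, (-37*-23 - -14*6)=935; twice the area = |2478| = 2478; area = 1239; answer 1239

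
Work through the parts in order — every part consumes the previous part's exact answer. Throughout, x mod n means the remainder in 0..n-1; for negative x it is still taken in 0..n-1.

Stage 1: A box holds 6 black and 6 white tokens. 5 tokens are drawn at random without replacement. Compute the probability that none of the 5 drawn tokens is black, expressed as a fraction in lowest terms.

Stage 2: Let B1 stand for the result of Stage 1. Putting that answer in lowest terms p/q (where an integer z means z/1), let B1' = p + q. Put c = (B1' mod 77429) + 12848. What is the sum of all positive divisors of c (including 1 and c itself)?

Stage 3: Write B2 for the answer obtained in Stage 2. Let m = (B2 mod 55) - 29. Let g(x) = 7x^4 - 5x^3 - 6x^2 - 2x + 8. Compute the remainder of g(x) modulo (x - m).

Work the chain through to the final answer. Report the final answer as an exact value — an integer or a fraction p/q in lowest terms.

187910

Stage 1: total draws C(12,5) = 792; favorable C(6,5) = 6; P = 1/132; answer 1/132
Stage 2: B1 = 1/132; threaded value p + q = 133; c = 12981; 12981 = 3 * 4327; sigma = (1 + 3) * (1 + 4327) = 4 * 4328 = 17312; answer 17312
Stage 3: B2 = 17312; m = 13; remainder = value at the root: 7*(13)^4 - 5*(13)^3 - 6*(13)^2 - 2*(13)^1 + 8 = (199927) + (-10985) + (-1014) + (-26) + (8) = 187910; answer 187910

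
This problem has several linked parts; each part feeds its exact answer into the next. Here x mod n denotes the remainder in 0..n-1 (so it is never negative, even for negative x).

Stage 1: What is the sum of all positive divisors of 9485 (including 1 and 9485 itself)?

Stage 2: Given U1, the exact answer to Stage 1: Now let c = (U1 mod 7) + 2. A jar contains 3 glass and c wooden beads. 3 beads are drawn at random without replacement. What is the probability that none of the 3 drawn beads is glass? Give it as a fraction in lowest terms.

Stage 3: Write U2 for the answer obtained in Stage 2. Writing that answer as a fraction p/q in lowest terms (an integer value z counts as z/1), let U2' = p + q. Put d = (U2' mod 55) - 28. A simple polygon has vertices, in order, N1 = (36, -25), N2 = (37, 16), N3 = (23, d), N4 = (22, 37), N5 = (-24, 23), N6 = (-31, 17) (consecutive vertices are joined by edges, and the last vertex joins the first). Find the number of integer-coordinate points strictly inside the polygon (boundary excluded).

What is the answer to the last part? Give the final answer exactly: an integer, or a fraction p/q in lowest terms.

Stage 1: 9485 = 5 * 7 * 271; sigma = (1 + 5) * (1 + 7) * (1 + 271) = 6 * 8 * 272 = 13056; answer 13056
Stage 2: U1 = 13056; c = 3; total draws C(6,3) = 20; favorable C(3,3) = 1; P = 1/20; answer 1/20
Stage 3: U2 = 1/20; threaded value p + q = 21; d = -7; cross terms: (36*16 - 37*-25)=1501, (37*-7 - 23*16)=-627, (23*37 - 22*-7)=1005, (22*23 - -24*37)=1394, (-24*17 - -31*23)=305, (-31*-25 - 36*17)=163; twice the area = |3741| = 3741; area = 3741/2; boundary points = 1 + 1 + 1 + 2 + 1 + 1 = 7; strictly interior points = area - boundary/2 + 1 = 1868; answer 1868

1868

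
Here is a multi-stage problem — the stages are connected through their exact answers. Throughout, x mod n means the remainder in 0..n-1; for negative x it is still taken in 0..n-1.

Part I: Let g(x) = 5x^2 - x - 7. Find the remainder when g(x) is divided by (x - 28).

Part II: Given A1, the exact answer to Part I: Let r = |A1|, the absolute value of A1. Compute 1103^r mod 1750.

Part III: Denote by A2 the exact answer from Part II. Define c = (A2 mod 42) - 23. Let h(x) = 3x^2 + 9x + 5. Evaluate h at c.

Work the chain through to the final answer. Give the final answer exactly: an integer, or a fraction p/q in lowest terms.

1259

Part I: remainder = value at the root: 5*(28)^2 - 1*(28)^1 - 7 = (3920) + (-28) + (-7) = 3885; answer 3885
Part II: A1 = 3885; r = 3885; squarings mod 1750: 1103^1=1103, 1103^2=359, 1103^4=1131, 1103^8=1661, 1103^16=921, 1103^32=1241, 1103^64=81, 1103^128=1311, 1103^256=221, 1103^512=1591, 1103^1024=781, 1103^2048=961; 1103^3885 = 1103^1 * 1103^4 * 1103^8 * 1103^32 * 1103^256 * 1103^512 * 1103^1024 * 1103^2048 = 43 (mod 1750); answer 43
Part III: A2 = 43; c = -22; 3*(-22)^2 + 9*(-22)^1 + 5 = (1452) + (-198) + (5) = 1259; answer 1259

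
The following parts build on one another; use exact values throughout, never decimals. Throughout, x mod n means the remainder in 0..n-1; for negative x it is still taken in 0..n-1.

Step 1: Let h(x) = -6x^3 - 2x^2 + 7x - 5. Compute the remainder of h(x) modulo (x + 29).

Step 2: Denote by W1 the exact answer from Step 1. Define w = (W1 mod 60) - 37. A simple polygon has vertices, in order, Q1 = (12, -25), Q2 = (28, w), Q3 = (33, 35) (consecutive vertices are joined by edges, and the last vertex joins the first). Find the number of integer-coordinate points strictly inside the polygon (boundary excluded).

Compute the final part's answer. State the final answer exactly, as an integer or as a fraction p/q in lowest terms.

Step 1: remainder = value at the root: -6*(-29)^3 - 2*(-29)^2 + 7*(-29)^1 - 5 = (146334) + (-1682) + (-203) + (-5) = 144444; answer 144444
Step 2: W1 = 144444; w = -13; cross terms: (12*-13 - 28*-25)=544, (28*35 - 33*-13)=1409, (33*-25 - 12*35)=-1245; twice the area = |708| = 708; area = 354; boundary points = 4 + 1 + 3 = 8; strictly interior points = area - boundary/2 + 1 = 351; answer 351

351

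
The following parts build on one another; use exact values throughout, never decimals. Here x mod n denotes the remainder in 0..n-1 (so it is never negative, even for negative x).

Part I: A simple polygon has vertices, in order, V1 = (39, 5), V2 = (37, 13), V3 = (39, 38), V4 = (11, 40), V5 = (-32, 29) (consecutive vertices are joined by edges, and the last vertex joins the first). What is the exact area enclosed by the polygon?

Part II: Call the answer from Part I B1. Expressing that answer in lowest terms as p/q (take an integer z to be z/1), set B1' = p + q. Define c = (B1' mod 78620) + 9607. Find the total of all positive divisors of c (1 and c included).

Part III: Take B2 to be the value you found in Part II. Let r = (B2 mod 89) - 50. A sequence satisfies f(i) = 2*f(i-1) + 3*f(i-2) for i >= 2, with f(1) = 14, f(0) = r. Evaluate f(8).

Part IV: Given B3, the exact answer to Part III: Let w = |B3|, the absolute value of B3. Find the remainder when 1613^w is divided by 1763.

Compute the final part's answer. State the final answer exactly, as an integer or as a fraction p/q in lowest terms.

495

Part I: cross terms: (39*13 - 37*5)=322, (37*38 - 39*13)=899, (39*40 - 11*38)=1142, (11*29 - -32*40)=1599, (-32*5 - 39*29)=-1291; twice the area = |2671| = 2671; area = 2671/2; answer 2671/2
Part II: B1 = 2671/2; threaded value p + q = 2673; c = 12280; 12280 = 2^3 * 5 * 307; sigma = (1 + 2 + 4 + 8) * (1 + 5) * (1 + 307) = 15 * 6 * 308 = 27720; answer 27720
Part III: B2 = 27720; r = -9; f(2) = 2*(14) + 3*(-9) = 1; iterating: f(2)=1, f(3)=44, f(4)=91, f(5)=314, f(6)=901, f(7)=2744, f(8)=8191; answer 8191
Part IV: B3 = 8191; w = 8191; squarings mod 1763: 1613^1=1613, 1613^2=1344, 1613^4=1024, 1613^8=1354, 1613^16=1559, 1613^32=1067, 1613^64=1354, 1613^128=1559, 1613^256=1067, 1613^512=1354, 1613^1024=1559, 1613^2048=1067, 1613^4096=1354; 1613^8191 = 1613^1 * 1613^2 * 1613^4 * 1613^8 * 1613^16 * 1613^32 * 1613^64 * 1613^128 * 1613^256 * 1613^512 * 1613^1024 * 1613^2048 * 1613^4096 = 495 (mod 1763); answer 495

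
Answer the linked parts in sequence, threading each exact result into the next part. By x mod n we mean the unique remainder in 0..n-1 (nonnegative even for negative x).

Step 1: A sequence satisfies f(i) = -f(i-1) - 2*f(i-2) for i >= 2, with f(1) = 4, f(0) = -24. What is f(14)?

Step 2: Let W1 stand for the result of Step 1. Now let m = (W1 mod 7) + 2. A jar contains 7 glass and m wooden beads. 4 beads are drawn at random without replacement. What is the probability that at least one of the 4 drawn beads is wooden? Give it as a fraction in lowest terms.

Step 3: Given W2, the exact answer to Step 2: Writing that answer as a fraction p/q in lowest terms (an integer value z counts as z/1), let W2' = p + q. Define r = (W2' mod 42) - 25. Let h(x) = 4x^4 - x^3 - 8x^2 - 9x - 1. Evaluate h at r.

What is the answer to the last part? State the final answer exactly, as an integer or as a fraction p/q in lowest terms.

Step 1: f(2) = -1*(4) - 2*(-24) = 44; iterating: f(2)=44, f(3)=-52, f(4)=-36, f(5)=140, f(6)=-68, f(7)=-212, f(8)=348, f(9)=76, f(10)=-772, f(11)=620, f(12)=924, f(13)=-2164, f(14)=316; answer 316
Step 2: W1 = 316; m = 3; total draws C(10,4) = 210; complement C(7,4) = 35; favorable 210 - 35 = 175; P = 5/6; answer 5/6
Step 3: W2 = 5/6; threaded value p + q = 11; r = -14; 4*(-14)^4 - 1*(-14)^3 - 8*(-14)^2 - 9*(-14)^1 - 1 = (153664) + (2744) + (-1568) + (126) + (-1) = 154965; answer 154965

154965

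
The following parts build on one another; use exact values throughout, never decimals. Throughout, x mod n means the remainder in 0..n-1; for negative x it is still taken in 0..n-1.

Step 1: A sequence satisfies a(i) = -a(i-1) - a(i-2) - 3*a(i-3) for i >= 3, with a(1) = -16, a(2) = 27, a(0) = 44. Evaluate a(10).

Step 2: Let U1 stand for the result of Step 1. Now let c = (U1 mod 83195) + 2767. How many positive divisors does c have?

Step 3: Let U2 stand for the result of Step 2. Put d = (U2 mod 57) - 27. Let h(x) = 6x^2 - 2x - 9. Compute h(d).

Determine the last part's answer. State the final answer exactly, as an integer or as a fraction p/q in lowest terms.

Step 1: a(3) = -1*(27) - 1*(-16) - 3*(44) = -143; iterating: a(3)=-143, a(4)=164, a(5)=-102, a(6)=367, a(7)=-757, a(8)=696, a(9)=-1040, a(10)=2615; answer 2615
Step 2: U1 = 2615; c = 5382; 5382 = 2 * 3^2 * 13 * 23; number of divisors = (1+1) * (2+1) * (1+1) * (1+1) = 24; answer 24
Step 3: U2 = 24; d = -3; 6*(-3)^2 - 2*(-3)^1 - 9 = (54) + (6) + (-9) = 51; answer 51

51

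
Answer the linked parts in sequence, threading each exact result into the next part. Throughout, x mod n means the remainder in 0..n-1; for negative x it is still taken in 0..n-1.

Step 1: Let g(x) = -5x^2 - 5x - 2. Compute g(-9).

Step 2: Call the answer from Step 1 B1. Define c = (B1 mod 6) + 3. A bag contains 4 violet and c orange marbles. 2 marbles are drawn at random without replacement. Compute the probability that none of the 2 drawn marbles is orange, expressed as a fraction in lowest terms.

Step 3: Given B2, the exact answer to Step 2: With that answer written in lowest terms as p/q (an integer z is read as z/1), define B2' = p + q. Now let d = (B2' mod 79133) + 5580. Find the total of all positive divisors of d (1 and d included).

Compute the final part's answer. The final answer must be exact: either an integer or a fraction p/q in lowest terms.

5642

Step 1: -5*(-9)^2 - 5*(-9)^1 - 2 = (-405) + (45) + (-2) = -362; answer -362
Step 2: B1 = -362; c = 7; total draws C(11,2) = 55; favorable C(4,2) = 6; P = 6/55; answer 6/55
Step 3: B2 = 6/55; threaded value p + q = 61; d = 5641; 5641 is prime, so its only divisors are 1 and 5641; sigma = 1 + 5641 = 5642; answer 5642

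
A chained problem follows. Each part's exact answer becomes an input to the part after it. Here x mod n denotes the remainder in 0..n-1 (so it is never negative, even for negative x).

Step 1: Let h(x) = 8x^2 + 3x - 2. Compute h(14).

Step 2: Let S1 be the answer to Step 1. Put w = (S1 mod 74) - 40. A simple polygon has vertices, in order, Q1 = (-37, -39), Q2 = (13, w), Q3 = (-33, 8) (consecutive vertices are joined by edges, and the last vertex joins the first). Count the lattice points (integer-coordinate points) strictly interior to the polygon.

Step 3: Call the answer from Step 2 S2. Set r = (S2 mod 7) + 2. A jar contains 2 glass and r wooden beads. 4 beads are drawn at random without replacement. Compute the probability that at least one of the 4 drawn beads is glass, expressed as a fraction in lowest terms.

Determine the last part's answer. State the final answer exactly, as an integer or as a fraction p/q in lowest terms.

Step 1: 8*(14)^2 + 3*(14)^1 - 2 = (1568) + (42) + (-2) = 1608; answer 1608
Step 2: S1 = 1608; w = 14; cross terms: (-37*14 - 13*-39)=-11, (13*8 - -33*14)=566, (-33*-39 - -37*8)=1583; twice the area = |2138| = 2138; area = 1069; boundary points = 1 + 2 + 1 = 4; strictly interior points = area - boundary/2 + 1 = 1068; answer 1068
Step 3: S2 = 1068; r = 6; total draws C(8,4) = 70; complement C(6,4) = 15; favorable 70 - 15 = 55; P = 11/14; answer 11/14

11/14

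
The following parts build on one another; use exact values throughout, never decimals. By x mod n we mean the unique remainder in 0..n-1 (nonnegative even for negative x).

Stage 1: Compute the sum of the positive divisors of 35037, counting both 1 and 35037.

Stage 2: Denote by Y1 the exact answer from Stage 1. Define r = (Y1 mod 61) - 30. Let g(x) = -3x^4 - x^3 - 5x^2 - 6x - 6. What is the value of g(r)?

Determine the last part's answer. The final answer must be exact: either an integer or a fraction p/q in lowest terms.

Stage 1: 35037 = 3^2 * 17 * 229; sigma = (1 + 3 + 9) * (1 + 17) * (1 + 229) = 13 * 18 * 230 = 53820; answer 53820
Stage 2: Y1 = 53820; r = -12; -3*(-12)^4 - 1*(-12)^3 - 5*(-12)^2 - 6*(-12)^1 - 6 = (-62208) + (1728) + (-720) + (72) + (-6) = -61134; answer -61134

-61134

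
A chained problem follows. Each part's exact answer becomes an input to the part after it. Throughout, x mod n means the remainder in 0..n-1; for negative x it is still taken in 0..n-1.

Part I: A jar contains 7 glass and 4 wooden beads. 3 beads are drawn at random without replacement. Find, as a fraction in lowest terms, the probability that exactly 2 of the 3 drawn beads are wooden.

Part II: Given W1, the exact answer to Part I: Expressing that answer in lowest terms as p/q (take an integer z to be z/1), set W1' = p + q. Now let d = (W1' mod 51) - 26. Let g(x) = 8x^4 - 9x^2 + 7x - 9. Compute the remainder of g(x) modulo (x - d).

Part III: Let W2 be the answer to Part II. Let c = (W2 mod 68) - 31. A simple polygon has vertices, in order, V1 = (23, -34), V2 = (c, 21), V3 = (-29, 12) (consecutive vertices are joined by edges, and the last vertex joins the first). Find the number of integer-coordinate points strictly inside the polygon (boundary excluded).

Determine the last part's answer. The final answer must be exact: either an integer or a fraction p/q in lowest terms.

Part I: total draws C(11,3) = 165; favorable C(4,2)*C(7,1) = 42; P = 14/55; answer 14/55
Part II: W1 = 14/55; threaded value p + q = 69; d = -8; remainder = value at the root: 8*(-8)^4 - 9*(-8)^2 + 7*(-8)^1 - 9 = (32768) + (-576) + (-56) + (-9) = 32127; answer 32127
Part III: W2 = 32127; c = 0; cross terms: (23*21 - 0*-34)=483, (0*12 - -29*21)=609, (-29*-34 - 23*12)=710; twice the area = |1802| = 1802; area = 901; boundary points = 1 + 1 + 2 = 4; strictly interior points = area - boundary/2 + 1 = 900; answer 900

900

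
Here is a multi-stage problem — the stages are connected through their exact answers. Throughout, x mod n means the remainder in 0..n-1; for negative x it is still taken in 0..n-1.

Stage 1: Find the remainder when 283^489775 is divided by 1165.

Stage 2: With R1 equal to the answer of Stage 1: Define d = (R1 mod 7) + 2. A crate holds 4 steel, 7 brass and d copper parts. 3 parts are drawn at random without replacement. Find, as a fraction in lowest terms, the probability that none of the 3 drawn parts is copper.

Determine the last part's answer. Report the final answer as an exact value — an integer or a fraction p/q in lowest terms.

33/136

Stage 1: squarings mod 1165: 283^1=283, 283^2=869, 283^4=241, 283^8=996, 283^16=601, 283^32=51, 283^64=271, 283^128=46, 283^256=951, 283^512=361, 283^1024=1006, 283^2048=816, 283^4096=641, 283^8192=801, 283^16384=851, 283^32768=736, 283^65536=1136, 283^131072=841, 283^262144=126; 283^489775 = 283^1 * 283^2 * 283^4 * 283^8 * 283^32 * 283^256 * 283^2048 * 283^4096 * 283^8192 * 283^16384 * 283^65536 * 283^131072 * 283^262144 = 732 (mod 1165); answer 732
Stage 2: R1 = 732; d = 6; total draws C(17,3) = 680; favorable C(11,3) = 165; P = 33/136; answer 33/136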